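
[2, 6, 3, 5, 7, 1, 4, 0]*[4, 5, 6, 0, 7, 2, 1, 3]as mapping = [0→6, 1→1, 2→0, 3→2, 4→3, 5→5, 6→7, 7→4]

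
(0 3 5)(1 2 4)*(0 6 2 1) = (0 3 5 6 2 4)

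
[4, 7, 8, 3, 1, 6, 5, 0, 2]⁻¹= [7, 4, 8, 3, 0, 6, 5, 1, 2]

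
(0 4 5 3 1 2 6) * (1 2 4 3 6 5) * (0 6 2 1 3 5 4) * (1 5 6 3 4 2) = (0 6 3 5 1)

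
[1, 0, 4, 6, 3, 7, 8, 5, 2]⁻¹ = [1, 0, 8, 4, 2, 7, 3, 5, 6]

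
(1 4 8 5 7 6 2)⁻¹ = (1 2 6 7 5 8 4)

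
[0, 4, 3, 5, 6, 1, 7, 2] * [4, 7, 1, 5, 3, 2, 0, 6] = [4, 3, 5, 2, 0, 7, 6, 1]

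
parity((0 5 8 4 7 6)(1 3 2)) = odd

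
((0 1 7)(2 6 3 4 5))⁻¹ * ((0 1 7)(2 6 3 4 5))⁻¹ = (0 1 7)(2 4 6 5 3)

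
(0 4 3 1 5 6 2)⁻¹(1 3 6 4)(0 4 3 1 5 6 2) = (1 2 3 5)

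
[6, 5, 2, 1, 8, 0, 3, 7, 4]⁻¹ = [5, 3, 2, 6, 8, 1, 0, 7, 4]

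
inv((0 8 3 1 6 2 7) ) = (0 7 2 6 1 3 8) 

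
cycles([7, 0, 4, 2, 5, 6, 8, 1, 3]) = (0 7 1)(2 4 5 6 8 3)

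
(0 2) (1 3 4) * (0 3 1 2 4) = (0 4 2 3) 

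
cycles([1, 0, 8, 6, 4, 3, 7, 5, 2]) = (0 1)(2 8)(3 6 7 5)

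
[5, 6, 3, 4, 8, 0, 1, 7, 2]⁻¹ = [5, 6, 8, 2, 3, 0, 1, 7, 4]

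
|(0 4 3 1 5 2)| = 6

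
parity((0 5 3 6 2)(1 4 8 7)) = odd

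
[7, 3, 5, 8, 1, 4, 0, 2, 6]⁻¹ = [6, 4, 7, 1, 5, 2, 8, 0, 3]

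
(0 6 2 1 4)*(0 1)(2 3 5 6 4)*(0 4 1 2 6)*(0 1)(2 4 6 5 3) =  (1 5)(2 6)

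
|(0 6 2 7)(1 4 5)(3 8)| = 12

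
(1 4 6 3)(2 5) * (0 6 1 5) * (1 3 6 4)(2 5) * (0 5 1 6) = (0 4 3 2 5 1 6)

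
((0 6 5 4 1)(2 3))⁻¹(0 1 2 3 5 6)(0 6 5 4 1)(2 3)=(0 3 2 4 5 6)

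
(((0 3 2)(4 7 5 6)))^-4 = (0 2 3)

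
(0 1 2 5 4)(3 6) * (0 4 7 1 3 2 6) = (0 3)(1 6 2 5 7)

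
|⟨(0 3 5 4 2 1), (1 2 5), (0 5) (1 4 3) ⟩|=720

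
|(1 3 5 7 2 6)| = 6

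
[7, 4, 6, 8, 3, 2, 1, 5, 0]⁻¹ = [8, 6, 5, 4, 1, 7, 2, 0, 3]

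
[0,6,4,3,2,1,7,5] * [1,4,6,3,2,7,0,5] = [1,0,2,3,6,4,5,7]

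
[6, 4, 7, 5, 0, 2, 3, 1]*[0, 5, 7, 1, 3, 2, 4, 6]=[4, 3, 6, 2, 0, 7, 1, 5]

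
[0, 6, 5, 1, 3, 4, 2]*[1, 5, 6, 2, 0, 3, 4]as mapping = [0→1, 1→4, 2→3, 3→5, 4→2, 5→0, 6→6]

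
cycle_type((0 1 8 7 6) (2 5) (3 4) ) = 2^2.5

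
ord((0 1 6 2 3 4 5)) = 7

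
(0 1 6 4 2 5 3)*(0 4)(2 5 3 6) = (0 1 2 3 4 5 6)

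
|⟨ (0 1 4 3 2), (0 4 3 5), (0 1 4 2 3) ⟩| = 720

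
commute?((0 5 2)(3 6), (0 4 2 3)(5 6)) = no:(0 5 2)(3 6)*(0 4 2 3)(5 6) = (0 6)(2 4)(3 5), (0 4 2 3)(5 6)*(0 5 2)(3 6) = (0 4)(2 6)(3 5)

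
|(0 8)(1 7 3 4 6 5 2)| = 14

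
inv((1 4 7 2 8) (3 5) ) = (1 8 2 7 4) (3 5) 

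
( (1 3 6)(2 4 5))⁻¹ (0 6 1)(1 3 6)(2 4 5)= (0 1 3)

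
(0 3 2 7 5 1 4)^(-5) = (0 2 5 4 3 7 1)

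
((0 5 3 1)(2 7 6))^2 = (0 3)(1 5)(2 6 7)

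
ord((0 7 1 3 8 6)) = 6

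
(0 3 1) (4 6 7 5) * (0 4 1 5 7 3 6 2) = (0 6 3 5 1 4 2) 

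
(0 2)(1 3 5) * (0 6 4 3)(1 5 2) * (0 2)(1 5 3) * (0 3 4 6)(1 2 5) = (0 1 5 4 2)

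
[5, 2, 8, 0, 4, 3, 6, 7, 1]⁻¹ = [3, 8, 1, 5, 4, 0, 6, 7, 2]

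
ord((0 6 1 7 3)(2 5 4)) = 15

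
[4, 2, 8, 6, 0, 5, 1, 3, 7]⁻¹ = [4, 6, 1, 7, 0, 5, 3, 8, 2]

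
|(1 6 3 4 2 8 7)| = 7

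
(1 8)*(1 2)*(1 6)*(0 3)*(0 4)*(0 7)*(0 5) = (0 3 4 7 5)(1 8 2 6)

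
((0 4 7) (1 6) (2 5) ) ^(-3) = (1 6) (2 5) 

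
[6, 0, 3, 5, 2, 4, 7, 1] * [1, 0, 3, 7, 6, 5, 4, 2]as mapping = [0→4, 1→1, 2→7, 3→5, 4→3, 5→6, 6→2, 7→0]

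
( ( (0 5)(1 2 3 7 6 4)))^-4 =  (1 3 6)(2 7 4)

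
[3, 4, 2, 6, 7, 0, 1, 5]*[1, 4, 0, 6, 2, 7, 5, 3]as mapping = [0→6, 1→2, 2→0, 3→5, 4→3, 5→1, 6→4, 7→7]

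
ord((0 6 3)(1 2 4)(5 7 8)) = 3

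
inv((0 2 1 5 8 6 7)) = (0 7 6 8 5 1 2)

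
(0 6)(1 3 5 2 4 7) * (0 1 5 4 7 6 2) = (0 2 7 5)(1 3 4 6)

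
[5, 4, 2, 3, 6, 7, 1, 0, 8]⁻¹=[7, 6, 2, 3, 1, 0, 4, 5, 8]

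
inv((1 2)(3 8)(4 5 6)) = (1 2)(3 8)(4 6 5)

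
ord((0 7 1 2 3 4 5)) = 7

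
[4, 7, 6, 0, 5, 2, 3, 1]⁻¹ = [3, 7, 5, 6, 0, 4, 2, 1]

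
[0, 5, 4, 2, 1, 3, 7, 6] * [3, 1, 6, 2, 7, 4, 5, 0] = [3, 4, 7, 6, 1, 2, 0, 5]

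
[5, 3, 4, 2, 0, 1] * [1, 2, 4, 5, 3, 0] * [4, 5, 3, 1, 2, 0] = [4, 0, 1, 2, 5, 3] 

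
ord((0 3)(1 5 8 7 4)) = 10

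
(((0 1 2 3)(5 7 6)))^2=(0 2)(1 3)(5 6 7)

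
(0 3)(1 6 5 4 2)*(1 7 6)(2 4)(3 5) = (0 5 2 7 6 3)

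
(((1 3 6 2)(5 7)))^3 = (1 2 6 3)(5 7)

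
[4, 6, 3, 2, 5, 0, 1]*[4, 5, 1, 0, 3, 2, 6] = [3, 6, 0, 1, 2, 4, 5]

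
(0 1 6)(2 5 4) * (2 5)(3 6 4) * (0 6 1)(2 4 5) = (1 5 3)(2 4)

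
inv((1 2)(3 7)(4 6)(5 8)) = (1 2)(3 7)(4 6)(5 8)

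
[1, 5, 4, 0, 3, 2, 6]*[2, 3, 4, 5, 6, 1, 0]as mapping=[0→3, 1→1, 2→6, 3→2, 4→5, 5→4, 6→0]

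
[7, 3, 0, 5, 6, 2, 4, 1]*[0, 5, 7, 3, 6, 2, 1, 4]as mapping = [0→4, 1→3, 2→0, 3→2, 4→1, 5→7, 6→6, 7→5]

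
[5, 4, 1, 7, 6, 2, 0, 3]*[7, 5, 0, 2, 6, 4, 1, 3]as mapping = [0→4, 1→6, 2→5, 3→3, 4→1, 5→0, 6→7, 7→2]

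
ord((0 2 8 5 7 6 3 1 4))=9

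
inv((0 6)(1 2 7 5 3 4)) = (0 6)(1 4 3 5 7 2)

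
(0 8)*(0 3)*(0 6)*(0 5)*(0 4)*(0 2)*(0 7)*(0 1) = (0 8 3 6 5 4 2 7 1)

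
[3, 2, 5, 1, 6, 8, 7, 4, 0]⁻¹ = [8, 3, 1, 0, 7, 2, 4, 6, 5]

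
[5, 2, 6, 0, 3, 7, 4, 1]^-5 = [1, 4, 3, 7, 5, 2, 0, 6]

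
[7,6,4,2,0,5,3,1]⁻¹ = [4,7,3,6,2,5,1,0]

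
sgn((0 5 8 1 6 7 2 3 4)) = 1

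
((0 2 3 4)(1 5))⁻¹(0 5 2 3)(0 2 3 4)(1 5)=(1 3 4 2)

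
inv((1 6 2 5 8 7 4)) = (1 4 7 8 5 2 6)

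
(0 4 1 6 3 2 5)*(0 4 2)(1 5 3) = (0 2 3)(1 6)(4 5)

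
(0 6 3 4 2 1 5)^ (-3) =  (0 2 6 1 3 5 4)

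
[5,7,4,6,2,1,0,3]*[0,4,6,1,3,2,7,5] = [2,5,3,7,6,4,0,1]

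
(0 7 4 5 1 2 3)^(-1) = (0 3 2 1 5 4 7)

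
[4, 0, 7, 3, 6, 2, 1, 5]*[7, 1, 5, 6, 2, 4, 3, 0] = [2, 7, 0, 6, 3, 5, 1, 4]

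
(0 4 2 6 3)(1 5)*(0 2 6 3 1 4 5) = (0 5 4 6 1)(2 3)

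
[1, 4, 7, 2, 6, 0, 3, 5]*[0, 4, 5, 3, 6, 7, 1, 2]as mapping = [0→4, 1→6, 2→2, 3→5, 4→1, 5→0, 6→3, 7→7]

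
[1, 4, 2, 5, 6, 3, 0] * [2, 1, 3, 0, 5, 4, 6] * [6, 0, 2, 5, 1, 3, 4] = [0, 3, 5, 1, 4, 6, 2]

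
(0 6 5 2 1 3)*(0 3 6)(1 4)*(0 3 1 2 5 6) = (0 3 1)(2 4)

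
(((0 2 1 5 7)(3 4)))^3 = (0 5 2 7 1)(3 4)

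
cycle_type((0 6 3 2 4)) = 5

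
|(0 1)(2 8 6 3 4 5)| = 6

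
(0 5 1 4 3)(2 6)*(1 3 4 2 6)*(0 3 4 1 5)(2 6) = (1 6 2 5 4)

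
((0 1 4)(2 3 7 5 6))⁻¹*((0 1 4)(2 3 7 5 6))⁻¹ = (0 1 4)(2 5 3 6 7)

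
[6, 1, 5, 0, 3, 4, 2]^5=[3, 1, 6, 4, 5, 2, 0]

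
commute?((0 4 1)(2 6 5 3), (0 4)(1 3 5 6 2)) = no:(0 4 1)(2 6 5 3) * (0 4)(1 3 5 6 2) = (1 4 3), (0 4)(1 3 5 6 2) * (0 4 1)(2 6 5 3) = (0 1 2)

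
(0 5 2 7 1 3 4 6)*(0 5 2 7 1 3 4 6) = (0 2 1 4) (3 6 5 7) 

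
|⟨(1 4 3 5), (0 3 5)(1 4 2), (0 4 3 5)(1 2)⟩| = 720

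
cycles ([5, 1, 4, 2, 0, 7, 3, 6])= (0 5 7 6 3 2 4)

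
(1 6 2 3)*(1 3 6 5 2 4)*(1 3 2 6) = (1 5 6 4 3 2)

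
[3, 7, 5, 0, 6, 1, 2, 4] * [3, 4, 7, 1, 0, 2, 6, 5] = [1, 5, 2, 3, 6, 4, 7, 0] 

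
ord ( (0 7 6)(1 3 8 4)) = 12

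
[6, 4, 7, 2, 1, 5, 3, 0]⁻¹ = [7, 4, 3, 6, 1, 5, 0, 2]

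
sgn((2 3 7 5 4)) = 1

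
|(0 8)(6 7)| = 2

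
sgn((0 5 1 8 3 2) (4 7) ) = 1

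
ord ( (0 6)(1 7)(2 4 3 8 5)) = 10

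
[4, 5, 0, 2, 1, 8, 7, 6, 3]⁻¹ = [2, 4, 3, 8, 0, 1, 7, 6, 5]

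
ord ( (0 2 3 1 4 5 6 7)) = 8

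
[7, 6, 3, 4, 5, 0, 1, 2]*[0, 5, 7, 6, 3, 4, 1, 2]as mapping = [0→2, 1→1, 2→6, 3→3, 4→4, 5→0, 6→5, 7→7]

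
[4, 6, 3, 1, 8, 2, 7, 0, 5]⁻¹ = [7, 3, 5, 2, 0, 8, 1, 6, 4]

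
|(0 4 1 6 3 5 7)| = 7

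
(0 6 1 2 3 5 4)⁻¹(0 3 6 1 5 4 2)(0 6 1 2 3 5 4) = (0 3 6 5 1 2 4)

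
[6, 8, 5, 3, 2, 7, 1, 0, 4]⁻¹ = [7, 6, 4, 3, 8, 2, 0, 5, 1]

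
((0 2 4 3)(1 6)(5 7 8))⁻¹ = (0 3 4 2)(1 6)(5 8 7)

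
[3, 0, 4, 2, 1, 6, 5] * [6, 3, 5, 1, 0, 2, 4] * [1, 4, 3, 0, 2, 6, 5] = [4, 5, 1, 6, 0, 2, 3]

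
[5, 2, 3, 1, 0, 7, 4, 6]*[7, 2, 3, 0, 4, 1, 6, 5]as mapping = [0→1, 1→3, 2→0, 3→2, 4→7, 5→5, 6→4, 7→6]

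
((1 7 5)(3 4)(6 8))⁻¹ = (1 5 7)(3 4)(6 8)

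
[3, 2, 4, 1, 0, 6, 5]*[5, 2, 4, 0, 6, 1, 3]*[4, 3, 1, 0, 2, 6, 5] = [4, 2, 5, 1, 6, 0, 3]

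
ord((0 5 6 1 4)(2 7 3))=15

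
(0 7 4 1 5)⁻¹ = (0 5 1 4 7)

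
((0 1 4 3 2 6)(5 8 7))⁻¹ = (0 6 2 3 4 1)(5 7 8)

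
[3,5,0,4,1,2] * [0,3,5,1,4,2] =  [1,2,0,4,3,5]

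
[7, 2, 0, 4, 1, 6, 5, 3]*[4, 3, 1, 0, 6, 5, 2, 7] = [7, 1, 4, 6, 3, 2, 5, 0] 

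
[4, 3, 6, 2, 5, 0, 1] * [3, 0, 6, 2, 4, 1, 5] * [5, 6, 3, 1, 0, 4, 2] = [0, 3, 4, 2, 6, 1, 5]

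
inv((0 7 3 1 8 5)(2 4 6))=(0 5 8 1 3 7)(2 6 4)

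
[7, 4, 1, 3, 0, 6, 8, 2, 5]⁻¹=[4, 2, 7, 3, 1, 8, 5, 0, 6]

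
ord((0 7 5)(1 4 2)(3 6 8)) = 3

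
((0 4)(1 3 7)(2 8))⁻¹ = (0 4)(1 7 3)(2 8)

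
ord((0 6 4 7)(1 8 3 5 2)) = 20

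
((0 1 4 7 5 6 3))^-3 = (0 5 1 6 4 3 7)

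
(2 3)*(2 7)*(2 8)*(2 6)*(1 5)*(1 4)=(1 5 4)(2 3 7 8 6)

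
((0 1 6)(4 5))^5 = (0 6 1)(4 5)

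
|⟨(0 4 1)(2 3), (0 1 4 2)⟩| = 120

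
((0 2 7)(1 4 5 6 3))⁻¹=(0 7 2)(1 3 6 5 4)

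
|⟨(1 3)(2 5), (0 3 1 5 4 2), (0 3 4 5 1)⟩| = 720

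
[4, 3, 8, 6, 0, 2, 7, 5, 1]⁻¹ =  [4, 8, 5, 1, 0, 7, 3, 6, 2]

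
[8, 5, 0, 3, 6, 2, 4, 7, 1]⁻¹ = [2, 8, 5, 3, 6, 1, 4, 7, 0]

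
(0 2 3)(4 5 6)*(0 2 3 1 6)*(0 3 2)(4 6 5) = (0 2 1 5 3)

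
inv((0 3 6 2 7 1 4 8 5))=(0 5 8 4 1 7 2 6 3)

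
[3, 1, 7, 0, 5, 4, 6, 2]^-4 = [0, 1, 2, 3, 4, 5, 6, 7]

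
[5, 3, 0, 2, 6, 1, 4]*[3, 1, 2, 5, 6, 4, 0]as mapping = [0→4, 1→5, 2→3, 3→2, 4→0, 5→1, 6→6]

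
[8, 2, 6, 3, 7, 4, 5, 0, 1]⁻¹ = [7, 8, 1, 3, 5, 6, 2, 4, 0]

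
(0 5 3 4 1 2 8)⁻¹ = (0 8 2 1 4 3 5)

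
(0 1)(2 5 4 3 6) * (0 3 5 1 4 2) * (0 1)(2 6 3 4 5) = (0 5 6 1 4 2)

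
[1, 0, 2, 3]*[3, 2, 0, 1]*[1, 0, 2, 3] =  [2, 3, 1, 0]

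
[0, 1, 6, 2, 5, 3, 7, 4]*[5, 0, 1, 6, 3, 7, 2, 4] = [5, 0, 2, 1, 7, 6, 4, 3]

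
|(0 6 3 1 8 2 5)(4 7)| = 14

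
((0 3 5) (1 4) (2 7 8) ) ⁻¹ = (0 5 3) (1 4) (2 8 7) 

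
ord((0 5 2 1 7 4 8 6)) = 8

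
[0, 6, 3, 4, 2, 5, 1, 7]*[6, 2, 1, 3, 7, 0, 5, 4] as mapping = [0→6, 1→5, 2→3, 3→7, 4→1, 5→0, 6→2, 7→4] 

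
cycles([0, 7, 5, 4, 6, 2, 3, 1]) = (1 7)(2 5)(3 4 6)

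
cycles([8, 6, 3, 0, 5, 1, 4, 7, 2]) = (0 8 2 3)(1 6 4 5)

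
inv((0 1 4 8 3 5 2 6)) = (0 6 2 5 3 8 4 1)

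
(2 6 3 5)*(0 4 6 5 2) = (0 4 6 3 2 5) 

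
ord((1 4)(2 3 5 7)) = 4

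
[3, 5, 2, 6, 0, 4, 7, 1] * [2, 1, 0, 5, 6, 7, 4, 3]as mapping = [0→5, 1→7, 2→0, 3→4, 4→2, 5→6, 6→3, 7→1]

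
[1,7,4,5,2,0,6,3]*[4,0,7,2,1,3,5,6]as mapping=[0→0,1→6,2→1,3→3,4→7,5→4,6→5,7→2]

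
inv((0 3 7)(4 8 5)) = (0 7 3)(4 5 8)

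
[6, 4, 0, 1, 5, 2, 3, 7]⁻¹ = [2, 3, 5, 6, 1, 4, 0, 7]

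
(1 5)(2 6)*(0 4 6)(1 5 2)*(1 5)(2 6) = (0 4 2)(1 6 5)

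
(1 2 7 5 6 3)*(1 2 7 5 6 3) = (1 7 6)(2 5 3)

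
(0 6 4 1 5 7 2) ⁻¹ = (0 2 7 5 1 4 6) 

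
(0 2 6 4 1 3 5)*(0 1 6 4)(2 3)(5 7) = (0 3 7 5 1 2 4 6)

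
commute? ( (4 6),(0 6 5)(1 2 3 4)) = no: (4 6)*(0 6 5)(1 2 3 4) = (0 6 1 2 3 4 5),(0 6 5)(1 2 3 4)*(4 6) = (0 4 1 2 3 6 5)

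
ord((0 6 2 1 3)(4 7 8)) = 15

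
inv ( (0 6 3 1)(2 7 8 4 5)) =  (0 1 3 6)(2 5 4 8 7)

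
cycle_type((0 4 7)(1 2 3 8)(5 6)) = 2.3.4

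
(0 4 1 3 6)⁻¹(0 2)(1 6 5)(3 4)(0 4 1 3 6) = (0 5 3)(1 6)(2 4)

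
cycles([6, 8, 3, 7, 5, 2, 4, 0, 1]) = (0 6 4 5 2 3 7)(1 8)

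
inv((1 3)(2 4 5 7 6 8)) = (1 3)(2 8 6 7 5 4)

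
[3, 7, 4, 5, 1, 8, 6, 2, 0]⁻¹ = [8, 4, 7, 0, 2, 3, 6, 1, 5]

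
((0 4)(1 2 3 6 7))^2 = (1 3 7 2 6)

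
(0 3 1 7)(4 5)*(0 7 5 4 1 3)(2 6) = (1 5)(2 6)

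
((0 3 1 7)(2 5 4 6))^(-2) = (0 1)(2 4)(3 7)(5 6)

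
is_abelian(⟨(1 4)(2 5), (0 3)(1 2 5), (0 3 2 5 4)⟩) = no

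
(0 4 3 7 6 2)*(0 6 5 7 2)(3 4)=(0 3 2 6)(5 7)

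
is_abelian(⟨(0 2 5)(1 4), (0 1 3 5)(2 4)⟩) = no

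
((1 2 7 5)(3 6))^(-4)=()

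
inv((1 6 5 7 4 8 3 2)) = (1 2 3 8 4 7 5 6)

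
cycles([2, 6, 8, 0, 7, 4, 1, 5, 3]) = (0 2 8 3)(1 6)(4 7 5)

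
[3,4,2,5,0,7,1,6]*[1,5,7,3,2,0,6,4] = [3,2,7,0,1,4,5,6]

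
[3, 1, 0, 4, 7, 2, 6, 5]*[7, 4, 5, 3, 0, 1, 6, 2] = [3, 4, 7, 0, 2, 5, 6, 1]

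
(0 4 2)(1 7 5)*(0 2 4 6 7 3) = (0 6 7 5 1 3)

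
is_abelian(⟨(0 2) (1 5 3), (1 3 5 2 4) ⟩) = no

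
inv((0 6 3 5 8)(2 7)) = (0 8 5 3 6)(2 7)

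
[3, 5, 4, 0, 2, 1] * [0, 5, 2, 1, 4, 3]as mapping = [0→1, 1→3, 2→4, 3→0, 4→2, 5→5]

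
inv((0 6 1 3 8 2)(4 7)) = (0 2 8 3 1 6)(4 7)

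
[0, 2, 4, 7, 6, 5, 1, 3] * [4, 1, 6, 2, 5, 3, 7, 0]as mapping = [0→4, 1→6, 2→5, 3→0, 4→7, 5→3, 6→1, 7→2]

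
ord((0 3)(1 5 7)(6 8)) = 6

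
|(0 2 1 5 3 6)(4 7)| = 6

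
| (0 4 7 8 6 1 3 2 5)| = 9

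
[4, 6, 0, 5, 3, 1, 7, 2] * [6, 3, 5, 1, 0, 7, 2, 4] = [0, 2, 6, 7, 1, 3, 4, 5] 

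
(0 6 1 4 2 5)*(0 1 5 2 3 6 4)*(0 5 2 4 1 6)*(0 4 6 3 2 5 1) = (2 6 5 3 4)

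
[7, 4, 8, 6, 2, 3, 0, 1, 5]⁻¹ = [6, 7, 4, 5, 1, 8, 3, 0, 2]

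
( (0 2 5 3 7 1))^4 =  (0 7 5)(1 3 2)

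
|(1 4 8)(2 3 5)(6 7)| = 6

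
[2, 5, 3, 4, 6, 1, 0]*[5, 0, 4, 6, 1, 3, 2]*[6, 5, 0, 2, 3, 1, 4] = [3, 2, 4, 5, 0, 6, 1]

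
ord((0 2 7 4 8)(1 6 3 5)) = 20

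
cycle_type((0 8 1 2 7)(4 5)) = 2.5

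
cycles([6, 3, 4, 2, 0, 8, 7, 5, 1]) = (0 6 7 5 8 1 3 2 4)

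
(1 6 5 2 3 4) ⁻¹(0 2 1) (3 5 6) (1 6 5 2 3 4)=(0 3 6) (2 5 4) 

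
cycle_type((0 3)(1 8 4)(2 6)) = 2^2.3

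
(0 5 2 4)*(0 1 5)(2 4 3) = (1 5 4)(2 3)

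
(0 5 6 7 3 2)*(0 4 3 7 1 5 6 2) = (0 6 1 5 2 4 3)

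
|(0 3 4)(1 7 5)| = 3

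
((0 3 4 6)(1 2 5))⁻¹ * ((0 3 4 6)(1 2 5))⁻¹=(0 4)(1 2 5)(3 6)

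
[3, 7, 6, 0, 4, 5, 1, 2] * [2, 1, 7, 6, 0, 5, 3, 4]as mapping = [0→6, 1→4, 2→3, 3→2, 4→0, 5→5, 6→1, 7→7]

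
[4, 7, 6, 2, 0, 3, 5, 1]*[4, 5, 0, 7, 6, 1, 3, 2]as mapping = [0→6, 1→2, 2→3, 3→0, 4→4, 5→7, 6→1, 7→5]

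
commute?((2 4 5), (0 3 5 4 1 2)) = no:(2 4 5)*(0 3 5 4 1 2) = (0 3 5)(1 2), (0 3 5 4 1 2)*(2 4 5) = (0 3 2)(1 4)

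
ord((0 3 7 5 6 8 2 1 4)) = 9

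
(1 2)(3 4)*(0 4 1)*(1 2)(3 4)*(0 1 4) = (0 3 2 1 4)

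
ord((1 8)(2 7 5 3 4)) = 10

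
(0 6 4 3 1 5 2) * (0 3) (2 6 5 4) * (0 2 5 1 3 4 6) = (0 1 6 5) (2 4) 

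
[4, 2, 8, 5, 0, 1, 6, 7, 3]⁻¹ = [4, 5, 1, 8, 0, 3, 6, 7, 2]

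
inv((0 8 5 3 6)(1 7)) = (0 6 3 5 8)(1 7)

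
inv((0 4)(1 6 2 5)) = (0 4)(1 5 2 6)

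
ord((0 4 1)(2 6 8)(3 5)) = 6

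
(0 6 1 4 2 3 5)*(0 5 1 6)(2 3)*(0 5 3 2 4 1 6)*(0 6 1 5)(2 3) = (1 5 2 4 3)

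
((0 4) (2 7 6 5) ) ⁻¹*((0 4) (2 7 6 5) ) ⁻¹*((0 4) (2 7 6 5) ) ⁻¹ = (0 4) (2 7 6 5) 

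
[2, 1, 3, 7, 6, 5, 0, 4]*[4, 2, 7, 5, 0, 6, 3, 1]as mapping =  [0→7, 1→2, 2→5, 3→1, 4→3, 5→6, 6→4, 7→0]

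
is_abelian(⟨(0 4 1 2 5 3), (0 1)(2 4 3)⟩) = no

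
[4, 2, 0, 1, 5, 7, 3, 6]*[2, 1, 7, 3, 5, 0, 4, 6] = [5, 7, 2, 1, 0, 6, 3, 4]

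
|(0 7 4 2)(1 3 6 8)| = 4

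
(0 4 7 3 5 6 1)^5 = (0 6 3 4 1 5 7)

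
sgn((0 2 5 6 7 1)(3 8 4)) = -1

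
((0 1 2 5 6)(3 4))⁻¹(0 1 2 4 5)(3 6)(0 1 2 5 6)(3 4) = (0 4)(1 2 5 3 6)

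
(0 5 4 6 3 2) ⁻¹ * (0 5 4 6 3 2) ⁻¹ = (0 3 4) (2 6 5) 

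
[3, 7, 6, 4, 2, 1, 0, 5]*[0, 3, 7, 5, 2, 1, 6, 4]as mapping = [0→5, 1→4, 2→6, 3→2, 4→7, 5→3, 6→0, 7→1]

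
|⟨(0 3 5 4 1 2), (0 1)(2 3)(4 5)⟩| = 120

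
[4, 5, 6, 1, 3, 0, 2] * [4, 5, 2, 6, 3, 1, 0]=[3, 1, 0, 5, 6, 4, 2]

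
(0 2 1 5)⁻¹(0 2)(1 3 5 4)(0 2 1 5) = (0 4 5 3)(1 2)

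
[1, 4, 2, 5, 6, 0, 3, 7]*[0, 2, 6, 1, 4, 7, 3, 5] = [2, 4, 6, 7, 3, 0, 1, 5]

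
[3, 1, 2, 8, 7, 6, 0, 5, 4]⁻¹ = [6, 1, 2, 0, 8, 7, 5, 4, 3]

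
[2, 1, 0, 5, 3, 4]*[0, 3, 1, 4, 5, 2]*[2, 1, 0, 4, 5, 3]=[1, 4, 2, 0, 5, 3]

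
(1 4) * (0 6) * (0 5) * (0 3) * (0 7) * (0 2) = (0 6 5 3 7 2)(1 4)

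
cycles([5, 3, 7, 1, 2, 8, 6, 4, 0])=(0 5 8)(1 3)(2 7 4)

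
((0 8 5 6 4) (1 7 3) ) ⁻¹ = (0 4 6 5 8) (1 3 7) 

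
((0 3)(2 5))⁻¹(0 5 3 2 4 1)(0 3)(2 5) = (0 5 4 1 3 2)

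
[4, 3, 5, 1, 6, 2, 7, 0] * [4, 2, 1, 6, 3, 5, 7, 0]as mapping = [0→3, 1→6, 2→5, 3→2, 4→7, 5→1, 6→0, 7→4]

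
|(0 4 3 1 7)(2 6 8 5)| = 20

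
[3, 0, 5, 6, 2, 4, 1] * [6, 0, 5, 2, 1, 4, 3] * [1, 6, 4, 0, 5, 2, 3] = [4, 3, 5, 0, 2, 6, 1]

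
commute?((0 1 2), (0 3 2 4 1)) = no:(0 1 2) * (0 3 2 4 1) = (1 4)(2 3), (0 3 2 4 1) * (0 1 2) = (0 3)(2 4)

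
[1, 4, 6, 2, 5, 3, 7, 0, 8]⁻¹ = [7, 0, 3, 5, 1, 4, 2, 6, 8]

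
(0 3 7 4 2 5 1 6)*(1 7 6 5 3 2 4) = (0 2 3 6)(1 5 7)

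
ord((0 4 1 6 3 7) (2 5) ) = 6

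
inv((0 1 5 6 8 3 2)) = (0 2 3 8 6 5 1)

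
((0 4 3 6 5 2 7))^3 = (0 6 7 3 2 4 5)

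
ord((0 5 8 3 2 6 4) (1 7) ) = 14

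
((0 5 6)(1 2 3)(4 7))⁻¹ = (0 6 5)(1 3 2)(4 7)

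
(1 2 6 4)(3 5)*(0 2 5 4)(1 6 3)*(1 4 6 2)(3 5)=(0 1 3 6)(2 5 4)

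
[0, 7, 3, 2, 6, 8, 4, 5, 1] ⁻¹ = [0, 8, 3, 2, 6, 7, 4, 1, 5] 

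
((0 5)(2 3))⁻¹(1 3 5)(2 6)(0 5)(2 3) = (0 1 2)(3 6)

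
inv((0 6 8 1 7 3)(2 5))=(0 3 7 1 8 6)(2 5)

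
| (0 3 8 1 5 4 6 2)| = 8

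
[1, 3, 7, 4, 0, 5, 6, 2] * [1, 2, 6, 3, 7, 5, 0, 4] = [2, 3, 4, 7, 1, 5, 0, 6]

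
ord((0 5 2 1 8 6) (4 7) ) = 6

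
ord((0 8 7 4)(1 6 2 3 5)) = 20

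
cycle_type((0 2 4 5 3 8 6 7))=8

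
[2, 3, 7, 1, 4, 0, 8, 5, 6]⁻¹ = [5, 3, 0, 1, 4, 7, 8, 2, 6]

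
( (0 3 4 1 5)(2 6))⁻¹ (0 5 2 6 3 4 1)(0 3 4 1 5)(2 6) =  (0 6 2 4 1 5 3)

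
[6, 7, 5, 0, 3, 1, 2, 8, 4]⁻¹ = [3, 5, 6, 4, 8, 2, 0, 1, 7]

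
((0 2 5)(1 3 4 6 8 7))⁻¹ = (0 5 2)(1 7 8 6 4 3)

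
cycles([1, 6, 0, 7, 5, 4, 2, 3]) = (0 1 6 2)(3 7)(4 5)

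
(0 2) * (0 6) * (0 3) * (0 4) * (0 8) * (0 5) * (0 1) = (0 2 6 3 4 8 5 1)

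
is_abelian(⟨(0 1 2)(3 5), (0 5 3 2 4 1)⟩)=no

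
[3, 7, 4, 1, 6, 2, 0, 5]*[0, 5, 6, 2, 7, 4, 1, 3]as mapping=[0→2, 1→3, 2→7, 3→5, 4→1, 5→6, 6→0, 7→4]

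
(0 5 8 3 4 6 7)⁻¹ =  (0 7 6 4 3 8 5)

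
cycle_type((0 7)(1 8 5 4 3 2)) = 2.6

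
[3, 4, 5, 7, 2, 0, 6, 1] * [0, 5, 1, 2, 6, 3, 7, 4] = [2, 6, 3, 4, 1, 0, 7, 5]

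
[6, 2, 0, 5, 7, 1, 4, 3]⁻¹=[2, 5, 1, 7, 6, 3, 0, 4]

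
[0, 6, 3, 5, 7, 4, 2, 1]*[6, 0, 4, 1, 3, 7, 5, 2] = [6, 5, 1, 7, 2, 3, 4, 0]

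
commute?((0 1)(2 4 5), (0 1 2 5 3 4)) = no:(0 1)(2 4 5) * (0 1 2 5 3 4) = (0 2)(3 4), (0 1 2 5 3 4) * (0 1)(2 4 5) = (1 4)(3 5)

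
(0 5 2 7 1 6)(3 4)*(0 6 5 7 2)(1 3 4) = (0 7 3 1 5)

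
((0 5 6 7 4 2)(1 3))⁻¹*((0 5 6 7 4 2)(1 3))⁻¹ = (0 4 6)(2 7 5)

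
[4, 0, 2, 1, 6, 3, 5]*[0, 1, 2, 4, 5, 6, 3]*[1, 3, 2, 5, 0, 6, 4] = [6, 1, 2, 3, 5, 0, 4]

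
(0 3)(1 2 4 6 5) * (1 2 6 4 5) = (0 3)(1 6)(2 5)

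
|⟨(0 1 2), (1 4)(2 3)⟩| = 60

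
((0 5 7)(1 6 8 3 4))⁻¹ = (0 7 5)(1 4 3 8 6)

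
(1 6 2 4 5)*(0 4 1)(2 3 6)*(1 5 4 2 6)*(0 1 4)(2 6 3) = (0 6 2 5 1 3 4)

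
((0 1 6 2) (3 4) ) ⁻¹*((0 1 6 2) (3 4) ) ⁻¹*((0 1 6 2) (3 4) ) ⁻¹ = (0 1 6 2) (3 4) 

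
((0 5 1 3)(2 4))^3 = (0 3 1 5)(2 4)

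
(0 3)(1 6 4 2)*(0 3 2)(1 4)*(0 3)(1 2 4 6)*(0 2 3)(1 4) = (0 1 4)(2 6 3)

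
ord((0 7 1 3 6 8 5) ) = 7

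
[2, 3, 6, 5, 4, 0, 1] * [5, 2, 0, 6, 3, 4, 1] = [0, 6, 1, 4, 3, 5, 2]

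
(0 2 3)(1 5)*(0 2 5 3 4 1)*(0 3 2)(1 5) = (0 1 2 4 5 3)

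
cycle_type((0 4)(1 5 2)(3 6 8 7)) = 2.3.4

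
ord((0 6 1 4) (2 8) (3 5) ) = 4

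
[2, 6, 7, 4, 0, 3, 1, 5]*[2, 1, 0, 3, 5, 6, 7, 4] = [0, 7, 4, 5, 2, 3, 1, 6]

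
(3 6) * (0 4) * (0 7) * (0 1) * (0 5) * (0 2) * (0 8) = (0 4 7 1 5 2 8)(3 6)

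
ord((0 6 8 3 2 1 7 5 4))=9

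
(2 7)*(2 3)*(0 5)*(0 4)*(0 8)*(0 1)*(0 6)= (0 5 4 8 1 6)(2 7 3)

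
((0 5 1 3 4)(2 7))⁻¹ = (0 4 3 1 5)(2 7)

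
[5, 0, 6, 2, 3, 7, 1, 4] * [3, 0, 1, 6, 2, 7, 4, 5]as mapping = [0→7, 1→3, 2→4, 3→1, 4→6, 5→5, 6→0, 7→2]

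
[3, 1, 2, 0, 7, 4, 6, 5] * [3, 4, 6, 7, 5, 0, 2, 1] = [7, 4, 6, 3, 1, 5, 2, 0]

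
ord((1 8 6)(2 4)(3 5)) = 6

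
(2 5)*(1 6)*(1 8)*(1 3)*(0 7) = (0 7) (1 6 8 3) (2 5) 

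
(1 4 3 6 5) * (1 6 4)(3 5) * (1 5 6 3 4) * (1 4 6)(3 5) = (1 3 4)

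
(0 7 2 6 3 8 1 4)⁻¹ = (0 4 1 8 3 6 2 7)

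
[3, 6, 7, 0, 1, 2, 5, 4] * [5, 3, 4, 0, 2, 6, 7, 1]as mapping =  [0→0, 1→7, 2→1, 3→5, 4→3, 5→4, 6→6, 7→2]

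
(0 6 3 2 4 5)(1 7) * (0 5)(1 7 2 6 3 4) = (0 3 6 4)(1 2)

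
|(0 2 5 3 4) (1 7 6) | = 15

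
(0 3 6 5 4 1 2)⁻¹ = (0 2 1 4 5 6 3)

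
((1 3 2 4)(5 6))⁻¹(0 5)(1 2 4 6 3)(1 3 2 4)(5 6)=(0 6)(1 5 2 3 4)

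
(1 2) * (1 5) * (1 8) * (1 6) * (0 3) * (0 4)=(0 3 4)(1 2 5 8 6)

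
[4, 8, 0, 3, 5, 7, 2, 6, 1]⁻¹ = [2, 8, 6, 3, 0, 4, 7, 5, 1]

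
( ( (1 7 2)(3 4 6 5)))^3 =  (3 5 6 4)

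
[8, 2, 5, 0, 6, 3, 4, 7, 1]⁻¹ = [3, 8, 1, 5, 6, 2, 4, 7, 0]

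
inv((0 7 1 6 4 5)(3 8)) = (0 5 4 6 1 7)(3 8)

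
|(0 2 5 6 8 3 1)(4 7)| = 14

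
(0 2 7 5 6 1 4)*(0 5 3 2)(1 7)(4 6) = (1 6 7 3 2)(4 5)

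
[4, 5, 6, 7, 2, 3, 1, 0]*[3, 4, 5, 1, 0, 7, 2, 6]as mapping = [0→0, 1→7, 2→2, 3→6, 4→5, 5→1, 6→4, 7→3]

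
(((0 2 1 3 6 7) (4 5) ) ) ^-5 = (0 2 1 3 6 7) (4 5) 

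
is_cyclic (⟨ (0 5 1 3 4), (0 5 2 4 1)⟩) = no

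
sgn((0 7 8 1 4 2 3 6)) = -1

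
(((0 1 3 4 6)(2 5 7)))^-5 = (2 5 7)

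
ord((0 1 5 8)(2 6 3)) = 12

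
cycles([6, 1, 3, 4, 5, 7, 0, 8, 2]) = (0 6)(2 3 4 5 7 8)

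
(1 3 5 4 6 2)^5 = (1 2 6 4 5 3)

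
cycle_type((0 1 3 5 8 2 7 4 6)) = 9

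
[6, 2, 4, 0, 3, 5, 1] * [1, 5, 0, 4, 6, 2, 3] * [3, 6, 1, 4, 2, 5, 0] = [4, 3, 0, 6, 2, 1, 5]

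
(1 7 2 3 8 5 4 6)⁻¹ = (1 6 4 5 8 3 2 7)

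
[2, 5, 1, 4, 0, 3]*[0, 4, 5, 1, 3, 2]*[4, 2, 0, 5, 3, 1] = [1, 0, 3, 5, 4, 2]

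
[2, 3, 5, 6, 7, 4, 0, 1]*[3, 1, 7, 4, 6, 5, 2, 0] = [7, 4, 5, 2, 0, 6, 3, 1]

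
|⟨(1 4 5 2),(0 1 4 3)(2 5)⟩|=720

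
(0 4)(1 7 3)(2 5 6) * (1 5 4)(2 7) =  (0 1 2 4)(3 5 6 7)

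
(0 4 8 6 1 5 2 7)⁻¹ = (0 7 2 5 1 6 8 4)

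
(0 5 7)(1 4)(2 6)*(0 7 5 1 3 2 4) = (0 1)(2 6 4 3)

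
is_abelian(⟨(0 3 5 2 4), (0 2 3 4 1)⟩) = no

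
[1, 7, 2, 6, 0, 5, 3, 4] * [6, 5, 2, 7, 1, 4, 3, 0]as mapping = [0→5, 1→0, 2→2, 3→3, 4→6, 5→4, 6→7, 7→1]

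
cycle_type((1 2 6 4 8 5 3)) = 7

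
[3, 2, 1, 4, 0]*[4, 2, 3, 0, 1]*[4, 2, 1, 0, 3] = [4, 0, 1, 2, 3]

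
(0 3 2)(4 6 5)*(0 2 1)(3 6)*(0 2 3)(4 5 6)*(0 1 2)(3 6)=(0 4 1)(2 6 3)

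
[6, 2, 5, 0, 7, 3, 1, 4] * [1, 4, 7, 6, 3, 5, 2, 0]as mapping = [0→2, 1→7, 2→5, 3→1, 4→0, 5→6, 6→4, 7→3]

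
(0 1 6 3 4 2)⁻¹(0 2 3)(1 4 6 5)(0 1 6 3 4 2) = (0 4 1)(2 3 5 6)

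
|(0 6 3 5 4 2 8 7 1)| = 9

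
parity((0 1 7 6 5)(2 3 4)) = even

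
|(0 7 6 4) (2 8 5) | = 12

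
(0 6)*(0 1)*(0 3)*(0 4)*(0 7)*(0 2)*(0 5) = (0 6 1 3 4 7 2 5)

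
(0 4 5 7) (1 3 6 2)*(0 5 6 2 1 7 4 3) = (0 3 2 7 5 4 6 1) 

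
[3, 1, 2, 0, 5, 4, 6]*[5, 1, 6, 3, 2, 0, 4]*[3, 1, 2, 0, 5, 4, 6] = [0, 1, 6, 4, 3, 2, 5]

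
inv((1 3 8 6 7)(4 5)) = (1 7 6 8 3)(4 5)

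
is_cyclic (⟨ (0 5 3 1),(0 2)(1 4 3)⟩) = no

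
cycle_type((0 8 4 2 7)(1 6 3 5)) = 4.5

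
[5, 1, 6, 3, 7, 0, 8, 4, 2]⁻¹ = [5, 1, 8, 3, 7, 0, 2, 4, 6]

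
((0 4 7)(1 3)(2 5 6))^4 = (0 4 7)(2 5 6)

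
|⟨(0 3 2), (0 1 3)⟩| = 12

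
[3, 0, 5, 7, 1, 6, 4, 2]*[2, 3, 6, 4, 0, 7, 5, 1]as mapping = [0→4, 1→2, 2→7, 3→1, 4→3, 5→5, 6→0, 7→6]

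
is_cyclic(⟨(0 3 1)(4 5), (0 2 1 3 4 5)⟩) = no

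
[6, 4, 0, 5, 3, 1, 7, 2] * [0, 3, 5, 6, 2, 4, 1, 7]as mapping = [0→1, 1→2, 2→0, 3→4, 4→6, 5→3, 6→7, 7→5]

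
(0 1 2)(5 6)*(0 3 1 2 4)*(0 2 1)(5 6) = (0 1 4 2 3)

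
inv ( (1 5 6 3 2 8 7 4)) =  (1 4 7 8 2 3 6 5)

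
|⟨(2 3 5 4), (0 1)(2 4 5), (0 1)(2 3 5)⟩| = 48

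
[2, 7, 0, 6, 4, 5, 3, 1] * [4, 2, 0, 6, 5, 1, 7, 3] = [0, 3, 4, 7, 5, 1, 6, 2]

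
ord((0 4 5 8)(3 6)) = 4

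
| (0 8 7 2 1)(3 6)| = 10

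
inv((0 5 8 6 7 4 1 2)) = (0 2 1 4 7 6 8 5)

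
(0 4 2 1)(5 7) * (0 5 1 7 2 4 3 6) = (0 3 6)(1 5 2 7)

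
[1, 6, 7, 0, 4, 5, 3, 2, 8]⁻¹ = [3, 0, 7, 6, 4, 5, 1, 2, 8]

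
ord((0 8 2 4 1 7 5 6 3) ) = 9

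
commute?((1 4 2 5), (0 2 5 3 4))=no:(1 4 2 5)*(0 2 5 3 4)=(0 2 3 4 5 1), (0 2 5 3 4)*(1 4 2 5)=(0 5 3 2 1 4)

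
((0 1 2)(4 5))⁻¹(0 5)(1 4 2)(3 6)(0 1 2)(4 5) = (0 2 5)(1 4)(3 6)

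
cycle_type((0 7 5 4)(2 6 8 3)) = 4^2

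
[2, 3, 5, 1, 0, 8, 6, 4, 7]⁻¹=[4, 3, 0, 1, 7, 2, 6, 8, 5]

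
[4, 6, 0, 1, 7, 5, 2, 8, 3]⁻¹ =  [2, 3, 6, 8, 0, 5, 1, 4, 7]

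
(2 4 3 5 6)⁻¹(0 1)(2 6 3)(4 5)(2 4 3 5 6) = (0 1)(2 5 4)(3 6)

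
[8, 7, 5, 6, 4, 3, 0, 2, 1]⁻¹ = [6, 8, 7, 5, 4, 2, 3, 1, 0]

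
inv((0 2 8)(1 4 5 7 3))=(0 8 2)(1 3 7 5 4)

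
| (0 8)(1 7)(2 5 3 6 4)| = 10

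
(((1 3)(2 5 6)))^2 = (2 6 5)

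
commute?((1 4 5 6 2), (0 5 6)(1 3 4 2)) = no:(1 4 5 6 2)*(0 5 6)(1 3 4 2) = (0 5)(1 2 3 4 6), (0 5 6)(1 3 4 2)*(1 4 5 6 2) = (0 6)(1 3 5 2 4)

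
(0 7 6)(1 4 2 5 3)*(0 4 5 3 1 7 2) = (0 2 3 7 6 4)(1 5)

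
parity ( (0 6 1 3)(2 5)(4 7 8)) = even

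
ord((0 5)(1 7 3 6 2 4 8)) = 14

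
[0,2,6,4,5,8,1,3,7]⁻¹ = [0,6,1,7,3,4,2,8,5]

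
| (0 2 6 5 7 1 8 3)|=8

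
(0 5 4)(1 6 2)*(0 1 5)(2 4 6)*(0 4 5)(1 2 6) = (0 4 2)(1 6 5)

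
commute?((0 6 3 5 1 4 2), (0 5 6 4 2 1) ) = no:(0 6 3 5 1 4 2)*(0 5 6 4 2 1) = (0 4 1 2 5) (3 6), (0 5 6 4 2 1)*(0 6 3 5 1 4 2) = (0 1 6 2 4) (3 5) 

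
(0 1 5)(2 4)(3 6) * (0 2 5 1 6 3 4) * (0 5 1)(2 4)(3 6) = (0 3 6 2 5 4 1)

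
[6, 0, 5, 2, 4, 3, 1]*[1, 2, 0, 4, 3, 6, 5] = [5, 1, 6, 0, 3, 4, 2]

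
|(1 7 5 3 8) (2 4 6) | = 15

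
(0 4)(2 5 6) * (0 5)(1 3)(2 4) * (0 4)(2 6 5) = (0 6)(1 3)(2 4)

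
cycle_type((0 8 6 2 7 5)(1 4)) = 2.6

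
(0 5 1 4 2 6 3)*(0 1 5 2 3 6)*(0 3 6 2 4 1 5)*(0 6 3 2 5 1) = (0 4 3 1)(5 6)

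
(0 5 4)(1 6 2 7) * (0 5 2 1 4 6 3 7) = (0 2)(1 3 7 4 5 6)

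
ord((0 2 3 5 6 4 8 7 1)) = 9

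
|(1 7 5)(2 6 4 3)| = 12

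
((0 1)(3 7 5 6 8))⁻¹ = (0 1)(3 8 6 5 7)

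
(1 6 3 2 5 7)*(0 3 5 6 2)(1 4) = (0 3)(1 2 6 5 7 4)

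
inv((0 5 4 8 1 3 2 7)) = (0 7 2 3 1 8 4 5)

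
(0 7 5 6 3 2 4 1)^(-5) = (0 6 4 7 3 1 5 2)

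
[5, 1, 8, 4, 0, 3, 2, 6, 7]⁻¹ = [4, 1, 6, 5, 3, 0, 7, 8, 2]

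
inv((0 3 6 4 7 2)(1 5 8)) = (0 2 7 4 6 3)(1 8 5)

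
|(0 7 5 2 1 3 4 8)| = 8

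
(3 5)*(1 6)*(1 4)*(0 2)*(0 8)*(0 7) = (0 2 8 7)(1 6 4)(3 5)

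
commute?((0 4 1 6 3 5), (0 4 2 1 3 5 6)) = no:(0 4 1 6 3 5)*(0 4 2 1 3 5 6) = (0 2 1)(3 6 5 4), (0 4 2 1 3 5 6)*(0 4 1 6 3 5) = (0 1 5 3)(2 6 4)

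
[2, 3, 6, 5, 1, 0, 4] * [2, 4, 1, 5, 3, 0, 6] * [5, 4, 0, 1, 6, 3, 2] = [4, 3, 2, 5, 6, 0, 1]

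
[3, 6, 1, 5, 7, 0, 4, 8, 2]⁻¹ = [5, 2, 8, 0, 6, 3, 1, 4, 7]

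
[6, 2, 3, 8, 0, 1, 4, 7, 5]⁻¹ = [4, 5, 1, 2, 6, 8, 0, 7, 3]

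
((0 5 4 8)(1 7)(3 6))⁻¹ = (0 8 4 5)(1 7)(3 6)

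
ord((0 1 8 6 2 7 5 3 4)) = 9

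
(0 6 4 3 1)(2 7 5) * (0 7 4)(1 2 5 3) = (0 6)(1 7 3 2 4)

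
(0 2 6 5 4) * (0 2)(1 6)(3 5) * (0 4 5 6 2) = (0 4)(1 2)(3 6)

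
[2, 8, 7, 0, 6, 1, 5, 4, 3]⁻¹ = [3, 5, 0, 8, 7, 6, 4, 2, 1]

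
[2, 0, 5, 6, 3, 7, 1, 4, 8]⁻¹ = [1, 6, 0, 4, 7, 2, 3, 5, 8]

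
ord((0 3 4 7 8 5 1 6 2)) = 9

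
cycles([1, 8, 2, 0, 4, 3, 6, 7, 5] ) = (0 1 8 5 3)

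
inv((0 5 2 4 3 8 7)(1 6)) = (0 7 8 3 4 2 5)(1 6)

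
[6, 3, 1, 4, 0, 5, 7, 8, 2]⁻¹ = [4, 2, 8, 1, 3, 5, 0, 6, 7]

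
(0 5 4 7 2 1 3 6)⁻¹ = (0 6 3 1 2 7 4 5)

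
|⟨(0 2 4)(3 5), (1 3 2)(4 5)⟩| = 720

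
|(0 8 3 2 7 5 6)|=7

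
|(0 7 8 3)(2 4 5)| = 12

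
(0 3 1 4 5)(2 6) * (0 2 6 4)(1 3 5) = (0 5 2 4 1)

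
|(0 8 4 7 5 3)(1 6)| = 6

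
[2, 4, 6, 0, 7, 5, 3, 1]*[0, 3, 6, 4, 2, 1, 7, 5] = [6, 2, 7, 0, 5, 1, 4, 3]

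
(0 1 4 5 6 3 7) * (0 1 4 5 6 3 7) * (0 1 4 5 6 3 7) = (0 5 7 4 3 1 6) 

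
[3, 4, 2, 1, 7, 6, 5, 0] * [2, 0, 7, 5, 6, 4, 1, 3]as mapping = [0→5, 1→6, 2→7, 3→0, 4→3, 5→1, 6→4, 7→2]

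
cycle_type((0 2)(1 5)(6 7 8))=2^2.3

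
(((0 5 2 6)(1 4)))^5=(0 5 2 6)(1 4)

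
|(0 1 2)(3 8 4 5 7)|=15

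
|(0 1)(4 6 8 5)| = 4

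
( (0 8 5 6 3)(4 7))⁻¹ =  (0 3 6 5 8)(4 7)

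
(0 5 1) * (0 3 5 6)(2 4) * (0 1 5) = (0 6 1 3)(2 4)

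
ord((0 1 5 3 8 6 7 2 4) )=9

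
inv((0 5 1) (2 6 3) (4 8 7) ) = (0 1 5) (2 3 6) (4 7 8) 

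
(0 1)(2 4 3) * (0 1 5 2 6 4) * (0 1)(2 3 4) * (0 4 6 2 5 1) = (0 1 4 6 5 3 2)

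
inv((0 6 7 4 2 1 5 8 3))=(0 3 8 5 1 2 4 7 6)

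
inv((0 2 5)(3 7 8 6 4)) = (0 5 2)(3 4 6 8 7)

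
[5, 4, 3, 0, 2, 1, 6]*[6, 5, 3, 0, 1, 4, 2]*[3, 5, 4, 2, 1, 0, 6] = [1, 5, 3, 6, 2, 0, 4]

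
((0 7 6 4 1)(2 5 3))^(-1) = (0 1 4 6 7)(2 3 5)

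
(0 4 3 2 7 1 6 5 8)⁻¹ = (0 8 5 6 1 7 2 3 4)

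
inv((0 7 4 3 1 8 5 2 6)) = (0 6 2 5 8 1 3 4 7)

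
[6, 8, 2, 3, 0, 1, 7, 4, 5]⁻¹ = [4, 5, 2, 3, 7, 8, 0, 6, 1]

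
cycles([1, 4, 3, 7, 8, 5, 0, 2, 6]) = (0 1 4 8 6)(2 3 7)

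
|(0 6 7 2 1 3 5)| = 7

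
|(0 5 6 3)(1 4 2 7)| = 4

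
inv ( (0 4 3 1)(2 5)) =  (0 1 3 4)(2 5)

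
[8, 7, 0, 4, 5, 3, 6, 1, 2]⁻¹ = [2, 7, 8, 5, 3, 4, 6, 1, 0]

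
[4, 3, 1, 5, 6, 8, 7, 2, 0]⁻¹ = [8, 2, 7, 1, 0, 3, 4, 6, 5]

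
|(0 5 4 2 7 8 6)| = 7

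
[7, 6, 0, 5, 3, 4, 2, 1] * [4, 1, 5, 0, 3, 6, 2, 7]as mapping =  [0→7, 1→2, 2→4, 3→6, 4→0, 5→3, 6→5, 7→1]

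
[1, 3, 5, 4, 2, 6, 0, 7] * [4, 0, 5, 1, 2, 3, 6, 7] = [0, 1, 3, 2, 5, 6, 4, 7]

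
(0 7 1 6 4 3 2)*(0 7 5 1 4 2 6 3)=(0 5 1 3 6 2 7 4)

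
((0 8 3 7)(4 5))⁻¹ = (0 7 3 8)(4 5)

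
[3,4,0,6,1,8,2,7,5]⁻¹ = [2,4,6,0,1,8,3,7,5]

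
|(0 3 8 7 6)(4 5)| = 10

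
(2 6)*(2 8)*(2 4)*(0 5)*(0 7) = (0 5 7)(2 6 8 4)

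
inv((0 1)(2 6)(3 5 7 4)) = (0 1)(2 6)(3 4 7 5)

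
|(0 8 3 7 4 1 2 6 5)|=9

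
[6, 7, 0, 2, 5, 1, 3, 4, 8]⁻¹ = [2, 5, 3, 6, 7, 4, 0, 1, 8]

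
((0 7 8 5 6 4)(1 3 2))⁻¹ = (0 4 6 5 8 7)(1 2 3)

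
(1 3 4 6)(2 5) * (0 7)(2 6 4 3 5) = (0 7)(1 5 6)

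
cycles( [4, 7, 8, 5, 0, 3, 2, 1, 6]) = (0 4)(1 7)(2 8 6)(3 5)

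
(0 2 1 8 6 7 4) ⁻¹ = (0 4 7 6 8 1 2) 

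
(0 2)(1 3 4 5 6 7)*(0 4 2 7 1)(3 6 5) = (0 7)(1 6)(2 4 3)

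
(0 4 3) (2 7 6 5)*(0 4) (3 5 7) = (2 3 4 5) (6 7) 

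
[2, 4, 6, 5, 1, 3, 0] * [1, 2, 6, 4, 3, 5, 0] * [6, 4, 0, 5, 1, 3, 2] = [2, 5, 6, 3, 0, 1, 4]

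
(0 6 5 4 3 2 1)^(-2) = (0 2 4 6 1 3 5)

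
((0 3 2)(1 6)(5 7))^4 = (0 3 2)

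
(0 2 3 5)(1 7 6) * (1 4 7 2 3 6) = (0 3 5)(1 2 6 4 7)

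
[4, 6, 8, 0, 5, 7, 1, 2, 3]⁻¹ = [3, 6, 7, 8, 0, 4, 1, 5, 2]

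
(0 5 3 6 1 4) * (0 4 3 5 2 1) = (0 2 1 3 6)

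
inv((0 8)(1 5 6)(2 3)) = (0 8)(1 6 5)(2 3)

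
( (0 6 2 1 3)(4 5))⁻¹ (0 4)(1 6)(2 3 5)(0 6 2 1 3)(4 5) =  (0 4 1)(2 3)(5 6)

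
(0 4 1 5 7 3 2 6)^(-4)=(0 7)(1 2)(3 4)(5 6)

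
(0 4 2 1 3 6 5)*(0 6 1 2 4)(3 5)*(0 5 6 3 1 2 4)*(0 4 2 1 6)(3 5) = (0 3 1)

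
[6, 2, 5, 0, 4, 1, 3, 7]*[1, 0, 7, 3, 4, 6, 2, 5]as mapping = [0→2, 1→7, 2→6, 3→1, 4→4, 5→0, 6→3, 7→5]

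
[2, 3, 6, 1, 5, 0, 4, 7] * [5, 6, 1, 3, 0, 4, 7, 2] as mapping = [0→1, 1→3, 2→7, 3→6, 4→4, 5→5, 6→0, 7→2] 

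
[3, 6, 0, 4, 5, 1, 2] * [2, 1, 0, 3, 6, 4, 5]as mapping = [0→3, 1→5, 2→2, 3→6, 4→4, 5→1, 6→0]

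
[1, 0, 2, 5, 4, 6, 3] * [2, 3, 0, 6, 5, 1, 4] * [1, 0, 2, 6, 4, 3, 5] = [6, 2, 1, 0, 3, 4, 5]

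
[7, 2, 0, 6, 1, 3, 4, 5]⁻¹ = [2, 4, 1, 5, 6, 7, 3, 0]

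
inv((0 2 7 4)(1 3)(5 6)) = (0 4 7 2)(1 3)(5 6)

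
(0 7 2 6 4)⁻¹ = (0 4 6 2 7)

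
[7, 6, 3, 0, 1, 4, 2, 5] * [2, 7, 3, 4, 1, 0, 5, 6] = [6, 5, 4, 2, 7, 1, 3, 0]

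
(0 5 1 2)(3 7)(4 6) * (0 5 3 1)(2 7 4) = (0 3 4 6 2 5)(1 7)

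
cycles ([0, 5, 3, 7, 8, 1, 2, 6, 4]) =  (1 5)(2 3 7 6)(4 8)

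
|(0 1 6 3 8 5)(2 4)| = 6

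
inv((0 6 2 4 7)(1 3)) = (0 7 4 2 6)(1 3)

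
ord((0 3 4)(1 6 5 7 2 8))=6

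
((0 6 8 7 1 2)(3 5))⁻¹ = (0 2 1 7 8 6)(3 5)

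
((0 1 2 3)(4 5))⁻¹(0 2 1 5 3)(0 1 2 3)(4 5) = (0 1 3 2 4)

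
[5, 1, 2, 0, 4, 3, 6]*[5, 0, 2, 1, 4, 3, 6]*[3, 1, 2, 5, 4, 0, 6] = [5, 3, 2, 0, 4, 1, 6]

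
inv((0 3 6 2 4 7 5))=(0 5 7 4 2 6 3)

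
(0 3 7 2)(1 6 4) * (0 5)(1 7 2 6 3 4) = (0 4 7 6 1 3 2 5)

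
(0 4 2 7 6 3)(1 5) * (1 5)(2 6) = (0 4 6 3)(2 7)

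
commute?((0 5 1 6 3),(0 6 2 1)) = no:(0 5 1 6 3) * (0 6 2 1) = (0 5)(1 2)(3 6),(0 6 2 1) * (0 5 1 6 3) = (0 3)(1 5)(2 6)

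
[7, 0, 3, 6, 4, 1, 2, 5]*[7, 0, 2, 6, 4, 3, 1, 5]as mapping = [0→5, 1→7, 2→6, 3→1, 4→4, 5→0, 6→2, 7→3]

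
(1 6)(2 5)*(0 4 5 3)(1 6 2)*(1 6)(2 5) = (0 4 2 3)(1 5 6)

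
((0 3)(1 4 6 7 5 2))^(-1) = (0 3)(1 2 5 7 6 4)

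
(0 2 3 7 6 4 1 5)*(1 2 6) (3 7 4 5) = (0 6 5) (1 3 4 2 7) 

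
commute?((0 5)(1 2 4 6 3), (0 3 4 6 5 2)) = no:(0 5)(1 2 4 6 3)*(0 3 4 6 5 2) = (0 2 6 4 5 3 1), (0 3 4 6 5 2)*(0 5)(1 2 4 6 3) = (0 1 2 5 4 3 6)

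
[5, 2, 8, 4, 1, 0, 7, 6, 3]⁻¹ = [5, 4, 1, 8, 3, 0, 7, 6, 2]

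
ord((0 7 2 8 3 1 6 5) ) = 8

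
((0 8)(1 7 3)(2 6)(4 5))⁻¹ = (0 8)(1 3 7)(2 6)(4 5)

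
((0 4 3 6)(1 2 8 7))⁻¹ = (0 6 3 4)(1 7 8 2)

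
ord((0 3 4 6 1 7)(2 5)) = 6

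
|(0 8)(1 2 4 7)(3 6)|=4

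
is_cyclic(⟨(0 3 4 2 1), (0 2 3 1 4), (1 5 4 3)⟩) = no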